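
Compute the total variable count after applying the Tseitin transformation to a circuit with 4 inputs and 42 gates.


The Tseitin transformation introduces one auxiliary variable per gate.
Total variables = inputs + gates = 4 + 42 = 46.

46


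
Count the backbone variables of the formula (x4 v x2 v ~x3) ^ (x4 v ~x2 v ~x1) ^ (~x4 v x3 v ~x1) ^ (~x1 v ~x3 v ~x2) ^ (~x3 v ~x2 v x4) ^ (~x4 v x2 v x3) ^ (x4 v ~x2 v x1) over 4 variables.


Find all satisfying assignments: 6 model(s).
Check which variables have the same value in every model.
No variable is fixed across all models.
Backbone size = 0.

0


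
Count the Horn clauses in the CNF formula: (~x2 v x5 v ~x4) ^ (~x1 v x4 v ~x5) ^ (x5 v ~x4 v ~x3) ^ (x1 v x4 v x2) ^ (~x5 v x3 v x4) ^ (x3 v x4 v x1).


A Horn clause has at most one positive literal.
Clause 1: 1 positive lit(s) -> Horn
Clause 2: 1 positive lit(s) -> Horn
Clause 3: 1 positive lit(s) -> Horn
Clause 4: 3 positive lit(s) -> not Horn
Clause 5: 2 positive lit(s) -> not Horn
Clause 6: 3 positive lit(s) -> not Horn
Total Horn clauses = 3.

3


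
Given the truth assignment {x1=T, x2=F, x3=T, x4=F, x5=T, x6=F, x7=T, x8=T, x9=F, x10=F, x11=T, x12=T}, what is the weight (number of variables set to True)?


The weight is the number of variables assigned True.
True variables: x1, x3, x5, x7, x8, x11, x12.
Weight = 7.

7


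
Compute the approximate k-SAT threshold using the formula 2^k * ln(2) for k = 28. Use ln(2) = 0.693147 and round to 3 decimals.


Using the asymptotic formula: threshold ~ 2^k * ln(2).
2^28 = 268435456.
268435456 * 0.693147 = 186065231.02.

186065231.02


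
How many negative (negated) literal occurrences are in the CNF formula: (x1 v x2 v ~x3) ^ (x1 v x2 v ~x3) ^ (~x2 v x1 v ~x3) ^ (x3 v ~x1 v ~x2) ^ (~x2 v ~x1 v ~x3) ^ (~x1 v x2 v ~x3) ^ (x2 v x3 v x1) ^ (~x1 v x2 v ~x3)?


Scan each clause for negated literals.
Clause 1: 1 negative; Clause 2: 1 negative; Clause 3: 2 negative; Clause 4: 2 negative; Clause 5: 3 negative; Clause 6: 2 negative; Clause 7: 0 negative; Clause 8: 2 negative.
Total negative literal occurrences = 13.

13


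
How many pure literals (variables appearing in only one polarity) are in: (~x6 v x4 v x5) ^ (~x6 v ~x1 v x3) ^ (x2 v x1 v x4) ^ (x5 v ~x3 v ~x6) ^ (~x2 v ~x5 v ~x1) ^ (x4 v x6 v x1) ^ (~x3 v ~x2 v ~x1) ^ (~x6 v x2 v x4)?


A pure literal appears in only one polarity across all clauses.
Pure literals: x4 (positive only).
Count = 1.

1


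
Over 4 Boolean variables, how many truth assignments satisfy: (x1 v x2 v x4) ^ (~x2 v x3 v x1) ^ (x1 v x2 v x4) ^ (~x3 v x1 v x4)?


Enumerate all 16 truth assignments over 4 variables.
Test each against every clause.
Satisfying assignments found: 11.

11


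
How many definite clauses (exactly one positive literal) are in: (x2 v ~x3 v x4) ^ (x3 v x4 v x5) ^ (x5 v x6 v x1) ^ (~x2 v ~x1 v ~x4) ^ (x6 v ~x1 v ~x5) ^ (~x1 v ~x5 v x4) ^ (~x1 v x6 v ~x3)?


A definite clause has exactly one positive literal.
Clause 1: 2 positive -> not definite
Clause 2: 3 positive -> not definite
Clause 3: 3 positive -> not definite
Clause 4: 0 positive -> not definite
Clause 5: 1 positive -> definite
Clause 6: 1 positive -> definite
Clause 7: 1 positive -> definite
Definite clause count = 3.

3


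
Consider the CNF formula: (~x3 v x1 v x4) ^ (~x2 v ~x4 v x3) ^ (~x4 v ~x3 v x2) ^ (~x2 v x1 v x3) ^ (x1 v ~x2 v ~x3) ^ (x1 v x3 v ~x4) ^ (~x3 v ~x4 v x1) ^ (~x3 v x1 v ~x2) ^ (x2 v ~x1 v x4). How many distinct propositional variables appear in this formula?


Identify each distinct variable in the formula.
Variables found: x1, x2, x3, x4.
Total distinct variables = 4.

4


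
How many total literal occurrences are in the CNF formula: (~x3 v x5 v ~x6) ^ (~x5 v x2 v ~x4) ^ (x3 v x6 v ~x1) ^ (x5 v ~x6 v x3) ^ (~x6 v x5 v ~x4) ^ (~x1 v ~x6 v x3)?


Clause lengths: 3, 3, 3, 3, 3, 3.
Sum = 3 + 3 + 3 + 3 + 3 + 3 = 18.

18


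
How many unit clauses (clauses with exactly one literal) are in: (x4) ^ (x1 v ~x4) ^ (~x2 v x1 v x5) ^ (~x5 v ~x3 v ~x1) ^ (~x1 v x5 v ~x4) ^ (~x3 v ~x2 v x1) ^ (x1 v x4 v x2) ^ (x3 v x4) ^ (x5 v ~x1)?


A unit clause contains exactly one literal.
Unit clauses found: (x4).
Count = 1.

1


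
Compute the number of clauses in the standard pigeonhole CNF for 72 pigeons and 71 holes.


The PHP encoding has two parts:
1) At-least-one-hole clauses: 72 (one per pigeon, each with 71 literals).
2) At-most-one-pigeon-per-hole clauses: 71 holes * C(72,2) = 71 * 2556 = 181476.
Total clauses = 72 + 181476 = 181548.

181548


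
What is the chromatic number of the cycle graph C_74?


A cycle on an even number of vertices is bipartite: alternate two colors around the cycle.
Since 74 is even, two colors suffice, and at least two are needed because the graph has edges.
Chromatic number = 2.

2


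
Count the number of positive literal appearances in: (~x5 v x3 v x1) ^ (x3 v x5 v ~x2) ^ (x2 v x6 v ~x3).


Scan each clause for unnegated literals.
Clause 1: 2 positive; Clause 2: 2 positive; Clause 3: 2 positive.
Total positive literal occurrences = 6.

6


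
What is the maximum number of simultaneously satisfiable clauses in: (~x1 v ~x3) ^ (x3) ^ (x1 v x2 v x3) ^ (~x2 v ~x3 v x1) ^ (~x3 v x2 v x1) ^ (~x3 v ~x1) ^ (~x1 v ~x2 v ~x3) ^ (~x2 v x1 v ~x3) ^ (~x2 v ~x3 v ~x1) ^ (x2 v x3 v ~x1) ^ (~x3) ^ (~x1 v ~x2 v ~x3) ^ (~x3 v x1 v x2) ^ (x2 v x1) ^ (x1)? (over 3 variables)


Enumerate all 8 truth assignments.
For each, count how many of the 15 clauses are satisfied.
The formula is not fully satisfiable, so the maximum is below 15.
Maximum simultaneously satisfiable clauses = 14.

14


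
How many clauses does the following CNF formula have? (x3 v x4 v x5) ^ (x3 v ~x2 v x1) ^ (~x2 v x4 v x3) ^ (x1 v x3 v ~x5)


Each group enclosed in parentheses joined by ^ is one clause.
Counting the conjuncts: 4 clauses.

4


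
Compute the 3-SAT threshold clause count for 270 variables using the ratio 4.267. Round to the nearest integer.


The 3-SAT phase transition occurs at approximately 4.267 clauses per variable.
m = 4.267 * 270 = 1152.09.
Rounded to nearest integer: 1152.

1152


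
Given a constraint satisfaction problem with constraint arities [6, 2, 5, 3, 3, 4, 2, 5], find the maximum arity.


The arities are: 6, 2, 5, 3, 3, 4, 2, 5.
Scan for the maximum value.
Maximum arity = 6.

6


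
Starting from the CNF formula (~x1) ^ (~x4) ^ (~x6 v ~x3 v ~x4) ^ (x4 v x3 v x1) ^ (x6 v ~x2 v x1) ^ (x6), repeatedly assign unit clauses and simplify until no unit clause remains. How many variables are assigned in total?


Unit propagation repeatedly assigns the literal in any unit clause, then simplifies.
Assignments in order: x1 = F, x4 = F, x3 = T, x6 = T.
No further unit clauses remain.
Total variables assigned = 4.

4


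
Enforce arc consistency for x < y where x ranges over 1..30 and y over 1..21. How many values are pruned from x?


For the constraint x < y, x needs a supporting value in y's domain.
x can be at most 20 (one less than y's maximum).
Valid x values from domain: 20 out of 30.
Pruned = 30 - 20 = 10.

10


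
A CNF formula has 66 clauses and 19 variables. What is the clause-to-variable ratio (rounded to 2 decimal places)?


Clause-to-variable ratio = clauses / variables.
66 / 19 = 3.47.

3.47


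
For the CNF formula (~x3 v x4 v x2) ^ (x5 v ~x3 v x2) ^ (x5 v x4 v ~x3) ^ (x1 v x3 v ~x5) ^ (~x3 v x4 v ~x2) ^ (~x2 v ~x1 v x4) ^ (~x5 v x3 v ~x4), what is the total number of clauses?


Each group enclosed in parentheses joined by ^ is one clause.
Counting the conjuncts: 7 clauses.

7


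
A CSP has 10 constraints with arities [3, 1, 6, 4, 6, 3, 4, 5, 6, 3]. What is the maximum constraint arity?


The arities are: 3, 1, 6, 4, 6, 3, 4, 5, 6, 3.
Scan for the maximum value.
Maximum arity = 6.

6


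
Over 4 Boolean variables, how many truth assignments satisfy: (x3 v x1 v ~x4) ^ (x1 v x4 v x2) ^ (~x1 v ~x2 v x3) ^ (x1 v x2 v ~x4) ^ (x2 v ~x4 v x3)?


Enumerate all 16 truth assignments over 4 variables.
Test each against every clause.
Satisfying assignments found: 8.

8


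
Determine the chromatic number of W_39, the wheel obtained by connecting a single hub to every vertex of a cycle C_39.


W_39 consists of the cycle C_39 together with a hub vertex adjacent to every cycle vertex.
The cycle C_39 needs 3 colors (odd cycle -> 3).
The hub is adjacent to every cycle vertex, so it must receive a new color distinct from all of them.
Chromatic number = 3 + 1 = 4.

4


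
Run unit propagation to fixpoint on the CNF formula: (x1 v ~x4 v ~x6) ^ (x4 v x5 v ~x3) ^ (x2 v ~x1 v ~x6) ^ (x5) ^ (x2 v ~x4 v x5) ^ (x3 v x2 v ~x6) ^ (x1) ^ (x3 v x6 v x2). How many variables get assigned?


Unit propagation repeatedly assigns the literal in any unit clause, then simplifies.
Assignments in order: x5 = T, x1 = T.
No further unit clauses remain.
Total variables assigned = 2.

2


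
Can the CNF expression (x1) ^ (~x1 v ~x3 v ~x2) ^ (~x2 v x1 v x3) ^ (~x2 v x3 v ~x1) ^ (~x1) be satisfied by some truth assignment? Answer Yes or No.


Check all 8 possible truth assignments.
Number of satisfying assignments found: 0.
The formula is unsatisfiable.

No


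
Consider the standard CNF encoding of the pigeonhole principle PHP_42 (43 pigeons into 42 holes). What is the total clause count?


The PHP encoding has two parts:
1) At-least-one-hole clauses: 43 (one per pigeon, each with 42 literals).
2) At-most-one-pigeon-per-hole clauses: 42 holes * C(43,2) = 42 * 903 = 37926.
Total clauses = 43 + 37926 = 37969.

37969


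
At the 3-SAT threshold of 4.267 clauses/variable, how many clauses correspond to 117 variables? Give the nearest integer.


The 3-SAT phase transition occurs at approximately 4.267 clauses per variable.
m = 4.267 * 117 = 499.239.
Rounded to nearest integer: 499.

499


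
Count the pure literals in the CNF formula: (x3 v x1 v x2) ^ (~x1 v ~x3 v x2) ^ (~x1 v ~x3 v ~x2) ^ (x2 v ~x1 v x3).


A pure literal appears in only one polarity across all clauses.
No pure literals found.
Count = 0.

0


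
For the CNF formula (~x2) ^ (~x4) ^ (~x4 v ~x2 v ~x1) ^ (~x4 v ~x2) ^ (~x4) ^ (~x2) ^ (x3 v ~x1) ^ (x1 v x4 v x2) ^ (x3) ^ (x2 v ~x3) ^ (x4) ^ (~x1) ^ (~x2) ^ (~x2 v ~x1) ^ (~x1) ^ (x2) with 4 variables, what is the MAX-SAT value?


Enumerate all 16 truth assignments.
For each, count how many of the 16 clauses are satisfied.
The formula is not fully satisfiable, so the maximum is below 16.
Maximum simultaneously satisfiable clauses = 12.

12


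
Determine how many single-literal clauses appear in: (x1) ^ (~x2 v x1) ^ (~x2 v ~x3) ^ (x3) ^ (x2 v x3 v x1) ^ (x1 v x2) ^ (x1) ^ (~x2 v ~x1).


A unit clause contains exactly one literal.
Unit clauses found: (x1), (x3), (x1).
Count = 3.

3


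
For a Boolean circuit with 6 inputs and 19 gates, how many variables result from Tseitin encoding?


The Tseitin transformation introduces one auxiliary variable per gate.
Total variables = inputs + gates = 6 + 19 = 25.

25


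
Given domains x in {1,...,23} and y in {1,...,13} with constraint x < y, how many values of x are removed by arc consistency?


For the constraint x < y, x needs a supporting value in y's domain.
x can be at most 12 (one less than y's maximum).
Valid x values from domain: 12 out of 23.
Pruned = 23 - 12 = 11.

11


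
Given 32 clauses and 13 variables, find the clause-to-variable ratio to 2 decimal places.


Clause-to-variable ratio = clauses / variables.
32 / 13 = 2.46.

2.46


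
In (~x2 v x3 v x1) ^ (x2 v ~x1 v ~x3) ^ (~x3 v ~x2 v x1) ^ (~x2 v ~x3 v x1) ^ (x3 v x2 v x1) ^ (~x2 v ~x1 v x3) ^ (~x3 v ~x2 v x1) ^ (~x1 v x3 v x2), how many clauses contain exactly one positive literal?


A definite clause has exactly one positive literal.
Clause 1: 2 positive -> not definite
Clause 2: 1 positive -> definite
Clause 3: 1 positive -> definite
Clause 4: 1 positive -> definite
Clause 5: 3 positive -> not definite
Clause 6: 1 positive -> definite
Clause 7: 1 positive -> definite
Clause 8: 2 positive -> not definite
Definite clause count = 5.

5


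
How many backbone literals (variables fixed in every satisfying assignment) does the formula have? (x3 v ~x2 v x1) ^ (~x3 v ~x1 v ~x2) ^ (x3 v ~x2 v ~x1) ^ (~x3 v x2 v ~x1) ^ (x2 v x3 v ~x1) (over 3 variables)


Find all satisfying assignments: 3 model(s).
Check which variables have the same value in every model.
Fixed variables: x1=F.
Backbone size = 1.

1


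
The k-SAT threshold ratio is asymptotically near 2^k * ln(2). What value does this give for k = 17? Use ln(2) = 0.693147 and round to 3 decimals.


Using the asymptotic formula: threshold ~ 2^k * ln(2).
2^17 = 131072.
131072 * 0.693147 = 90852.164.

90852.164


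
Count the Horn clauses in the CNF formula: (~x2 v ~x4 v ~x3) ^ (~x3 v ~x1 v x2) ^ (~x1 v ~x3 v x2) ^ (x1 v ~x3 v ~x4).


A Horn clause has at most one positive literal.
Clause 1: 0 positive lit(s) -> Horn
Clause 2: 1 positive lit(s) -> Horn
Clause 3: 1 positive lit(s) -> Horn
Clause 4: 1 positive lit(s) -> Horn
Total Horn clauses = 4.

4


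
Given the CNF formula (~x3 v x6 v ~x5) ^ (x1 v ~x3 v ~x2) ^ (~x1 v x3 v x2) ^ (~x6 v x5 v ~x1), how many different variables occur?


Identify each distinct variable in the formula.
Variables found: x1, x2, x3, x5, x6.
Total distinct variables = 5.

5


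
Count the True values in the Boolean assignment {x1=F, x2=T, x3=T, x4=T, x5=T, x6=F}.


The weight is the number of variables assigned True.
True variables: x2, x3, x4, x5.
Weight = 4.

4


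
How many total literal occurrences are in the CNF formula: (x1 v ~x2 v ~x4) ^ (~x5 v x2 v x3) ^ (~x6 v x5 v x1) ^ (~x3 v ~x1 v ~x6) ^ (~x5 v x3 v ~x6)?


Clause lengths: 3, 3, 3, 3, 3.
Sum = 3 + 3 + 3 + 3 + 3 = 15.

15


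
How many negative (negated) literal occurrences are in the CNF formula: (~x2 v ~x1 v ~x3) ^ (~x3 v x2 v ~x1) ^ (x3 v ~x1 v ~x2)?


Scan each clause for negated literals.
Clause 1: 3 negative; Clause 2: 2 negative; Clause 3: 2 negative.
Total negative literal occurrences = 7.

7


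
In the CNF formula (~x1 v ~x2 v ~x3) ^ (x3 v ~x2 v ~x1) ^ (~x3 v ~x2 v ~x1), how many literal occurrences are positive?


Scan each clause for unnegated literals.
Clause 1: 0 positive; Clause 2: 1 positive; Clause 3: 0 positive.
Total positive literal occurrences = 1.

1


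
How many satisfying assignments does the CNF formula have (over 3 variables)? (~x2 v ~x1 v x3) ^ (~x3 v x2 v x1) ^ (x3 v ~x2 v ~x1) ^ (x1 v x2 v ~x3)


Enumerate all 8 truth assignments over 3 variables.
Test each against every clause.
Satisfying assignments found: 6.

6


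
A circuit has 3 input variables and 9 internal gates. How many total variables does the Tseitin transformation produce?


The Tseitin transformation introduces one auxiliary variable per gate.
Total variables = inputs + gates = 3 + 9 = 12.

12


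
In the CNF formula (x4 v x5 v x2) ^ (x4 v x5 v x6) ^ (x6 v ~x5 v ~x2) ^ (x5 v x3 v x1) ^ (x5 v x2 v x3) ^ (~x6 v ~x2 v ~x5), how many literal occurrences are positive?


Scan each clause for unnegated literals.
Clause 1: 3 positive; Clause 2: 3 positive; Clause 3: 1 positive; Clause 4: 3 positive; Clause 5: 3 positive; Clause 6: 0 positive.
Total positive literal occurrences = 13.

13


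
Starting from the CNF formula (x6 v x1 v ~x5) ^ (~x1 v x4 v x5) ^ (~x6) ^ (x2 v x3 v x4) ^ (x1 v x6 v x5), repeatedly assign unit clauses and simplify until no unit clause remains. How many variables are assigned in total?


Unit propagation repeatedly assigns the literal in any unit clause, then simplifies.
Assignments in order: x6 = F.
No further unit clauses remain.
Total variables assigned = 1.

1


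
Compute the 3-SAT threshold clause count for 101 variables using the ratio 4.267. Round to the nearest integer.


The 3-SAT phase transition occurs at approximately 4.267 clauses per variable.
m = 4.267 * 101 = 430.967.
Rounded to nearest integer: 431.

431


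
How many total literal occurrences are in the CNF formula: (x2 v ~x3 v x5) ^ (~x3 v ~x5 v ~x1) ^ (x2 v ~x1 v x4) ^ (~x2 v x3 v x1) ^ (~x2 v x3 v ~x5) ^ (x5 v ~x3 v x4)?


Clause lengths: 3, 3, 3, 3, 3, 3.
Sum = 3 + 3 + 3 + 3 + 3 + 3 = 18.

18


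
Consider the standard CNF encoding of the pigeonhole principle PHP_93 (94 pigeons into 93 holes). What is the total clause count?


The PHP encoding has two parts:
1) At-least-one-hole clauses: 94 (one per pigeon, each with 93 literals).
2) At-most-one-pigeon-per-hole clauses: 93 holes * C(94,2) = 93 * 4371 = 406503.
Total clauses = 94 + 406503 = 406597.

406597


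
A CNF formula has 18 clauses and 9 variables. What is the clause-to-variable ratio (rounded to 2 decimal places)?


Clause-to-variable ratio = clauses / variables.
18 / 9 = 2.0.

2.0


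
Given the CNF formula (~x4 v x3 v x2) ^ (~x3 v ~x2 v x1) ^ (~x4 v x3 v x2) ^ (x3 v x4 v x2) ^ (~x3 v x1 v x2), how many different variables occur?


Identify each distinct variable in the formula.
Variables found: x1, x2, x3, x4.
Total distinct variables = 4.

4


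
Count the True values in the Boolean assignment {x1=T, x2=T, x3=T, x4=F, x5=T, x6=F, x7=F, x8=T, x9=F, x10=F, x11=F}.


The weight is the number of variables assigned True.
True variables: x1, x2, x3, x5, x8.
Weight = 5.

5


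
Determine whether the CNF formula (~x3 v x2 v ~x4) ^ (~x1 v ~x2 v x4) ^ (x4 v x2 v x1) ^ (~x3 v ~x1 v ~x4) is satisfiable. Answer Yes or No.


Check all 16 possible truth assignments.
Number of satisfying assignments found: 9.
The formula is satisfiable.

Yes


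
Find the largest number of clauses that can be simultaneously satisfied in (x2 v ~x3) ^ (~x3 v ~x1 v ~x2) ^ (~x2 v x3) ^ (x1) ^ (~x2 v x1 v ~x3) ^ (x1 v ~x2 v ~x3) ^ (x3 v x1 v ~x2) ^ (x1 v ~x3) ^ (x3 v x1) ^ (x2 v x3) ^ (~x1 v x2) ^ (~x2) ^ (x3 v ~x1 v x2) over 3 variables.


Enumerate all 8 truth assignments.
For each, count how many of the 13 clauses are satisfied.
The formula is not fully satisfiable, so the maximum is below 13.
Maximum simultaneously satisfiable clauses = 11.

11


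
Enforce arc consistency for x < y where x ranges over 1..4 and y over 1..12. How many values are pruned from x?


For the constraint x < y, x needs a supporting value in y's domain.
x can be at most 11 (one less than y's maximum).
Valid x values from domain: 4 out of 4.
Pruned = 4 - 4 = 0.

0


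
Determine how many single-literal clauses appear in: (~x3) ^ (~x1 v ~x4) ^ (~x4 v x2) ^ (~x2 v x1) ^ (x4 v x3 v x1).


A unit clause contains exactly one literal.
Unit clauses found: (~x3).
Count = 1.

1


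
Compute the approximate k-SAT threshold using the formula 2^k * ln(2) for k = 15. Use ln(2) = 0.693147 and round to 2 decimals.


Using the asymptotic formula: threshold ~ 2^k * ln(2).
2^15 = 32768.
32768 * 0.693147 = 22713.04.

22713.04


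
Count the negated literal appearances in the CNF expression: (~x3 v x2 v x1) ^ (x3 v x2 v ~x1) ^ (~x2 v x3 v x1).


Scan each clause for negated literals.
Clause 1: 1 negative; Clause 2: 1 negative; Clause 3: 1 negative.
Total negative literal occurrences = 3.

3


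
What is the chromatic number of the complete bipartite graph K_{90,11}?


K_{90,11} is bipartite by definition: the two parts are independent sets, with every edge crossing between them.
Color all vertices in one part with color 1 and all vertices in the other part with color 2.
Since the graph has at least one edge, one color does not suffice.
Chromatic number = 2.

2


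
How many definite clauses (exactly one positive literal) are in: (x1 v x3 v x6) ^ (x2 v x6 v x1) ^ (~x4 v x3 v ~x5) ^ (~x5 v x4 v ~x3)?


A definite clause has exactly one positive literal.
Clause 1: 3 positive -> not definite
Clause 2: 3 positive -> not definite
Clause 3: 1 positive -> definite
Clause 4: 1 positive -> definite
Definite clause count = 2.

2


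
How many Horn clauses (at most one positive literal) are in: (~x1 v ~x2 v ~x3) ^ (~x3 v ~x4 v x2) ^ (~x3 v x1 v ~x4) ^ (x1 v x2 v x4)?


A Horn clause has at most one positive literal.
Clause 1: 0 positive lit(s) -> Horn
Clause 2: 1 positive lit(s) -> Horn
Clause 3: 1 positive lit(s) -> Horn
Clause 4: 3 positive lit(s) -> not Horn
Total Horn clauses = 3.

3


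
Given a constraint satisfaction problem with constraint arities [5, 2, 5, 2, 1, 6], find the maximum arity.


The arities are: 5, 2, 5, 2, 1, 6.
Scan for the maximum value.
Maximum arity = 6.

6


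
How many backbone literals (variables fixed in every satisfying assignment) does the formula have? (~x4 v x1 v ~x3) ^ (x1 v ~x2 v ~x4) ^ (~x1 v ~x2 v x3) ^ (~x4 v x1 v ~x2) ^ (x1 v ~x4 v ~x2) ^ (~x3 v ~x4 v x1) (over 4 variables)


Find all satisfying assignments: 11 model(s).
Check which variables have the same value in every model.
No variable is fixed across all models.
Backbone size = 0.

0


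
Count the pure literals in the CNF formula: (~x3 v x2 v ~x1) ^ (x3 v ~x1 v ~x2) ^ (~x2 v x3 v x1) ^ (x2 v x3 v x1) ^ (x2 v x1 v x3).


A pure literal appears in only one polarity across all clauses.
No pure literals found.
Count = 0.

0


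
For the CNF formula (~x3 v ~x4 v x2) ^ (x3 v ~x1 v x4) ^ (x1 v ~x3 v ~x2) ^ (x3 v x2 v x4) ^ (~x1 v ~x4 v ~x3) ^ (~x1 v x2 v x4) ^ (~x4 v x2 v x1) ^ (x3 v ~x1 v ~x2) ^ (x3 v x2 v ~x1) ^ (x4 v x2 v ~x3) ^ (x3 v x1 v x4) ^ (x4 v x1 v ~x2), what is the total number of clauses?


Each group enclosed in parentheses joined by ^ is one clause.
Counting the conjuncts: 12 clauses.

12


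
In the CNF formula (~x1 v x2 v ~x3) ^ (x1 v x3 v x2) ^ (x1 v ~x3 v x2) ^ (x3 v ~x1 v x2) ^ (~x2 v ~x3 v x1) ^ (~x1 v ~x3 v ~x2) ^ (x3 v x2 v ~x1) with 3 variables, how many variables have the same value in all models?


Find all satisfying assignments: 2 model(s).
Check which variables have the same value in every model.
Fixed variables: x2=T, x3=F.
Backbone size = 2.

2


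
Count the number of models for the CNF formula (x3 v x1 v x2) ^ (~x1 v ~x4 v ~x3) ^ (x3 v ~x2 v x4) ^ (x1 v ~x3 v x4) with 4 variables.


Enumerate all 16 truth assignments over 4 variables.
Test each against every clause.
Satisfying assignments found: 8.

8


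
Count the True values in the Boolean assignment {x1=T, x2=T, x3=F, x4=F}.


The weight is the number of variables assigned True.
True variables: x1, x2.
Weight = 2.

2


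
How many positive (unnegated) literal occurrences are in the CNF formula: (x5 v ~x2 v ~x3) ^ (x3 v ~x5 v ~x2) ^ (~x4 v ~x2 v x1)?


Scan each clause for unnegated literals.
Clause 1: 1 positive; Clause 2: 1 positive; Clause 3: 1 positive.
Total positive literal occurrences = 3.

3


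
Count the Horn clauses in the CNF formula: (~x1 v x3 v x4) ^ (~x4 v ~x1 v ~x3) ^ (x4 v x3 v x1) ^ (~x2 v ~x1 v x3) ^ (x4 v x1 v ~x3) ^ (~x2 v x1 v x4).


A Horn clause has at most one positive literal.
Clause 1: 2 positive lit(s) -> not Horn
Clause 2: 0 positive lit(s) -> Horn
Clause 3: 3 positive lit(s) -> not Horn
Clause 4: 1 positive lit(s) -> Horn
Clause 5: 2 positive lit(s) -> not Horn
Clause 6: 2 positive lit(s) -> not Horn
Total Horn clauses = 2.

2


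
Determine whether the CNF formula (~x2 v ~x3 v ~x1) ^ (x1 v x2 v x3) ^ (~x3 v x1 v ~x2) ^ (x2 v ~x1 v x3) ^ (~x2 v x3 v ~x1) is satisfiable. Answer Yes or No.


Check all 8 possible truth assignments.
Number of satisfying assignments found: 3.
The formula is satisfiable.

Yes


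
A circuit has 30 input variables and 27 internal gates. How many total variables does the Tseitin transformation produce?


The Tseitin transformation introduces one auxiliary variable per gate.
Total variables = inputs + gates = 30 + 27 = 57.

57


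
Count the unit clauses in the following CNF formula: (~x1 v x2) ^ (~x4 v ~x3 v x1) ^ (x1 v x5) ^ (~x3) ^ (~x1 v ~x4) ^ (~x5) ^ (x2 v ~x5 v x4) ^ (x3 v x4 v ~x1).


A unit clause contains exactly one literal.
Unit clauses found: (~x3), (~x5).
Count = 2.

2


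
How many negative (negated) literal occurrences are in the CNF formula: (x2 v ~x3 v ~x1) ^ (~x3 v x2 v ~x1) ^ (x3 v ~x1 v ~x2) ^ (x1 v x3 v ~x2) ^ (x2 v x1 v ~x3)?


Scan each clause for negated literals.
Clause 1: 2 negative; Clause 2: 2 negative; Clause 3: 2 negative; Clause 4: 1 negative; Clause 5: 1 negative.
Total negative literal occurrences = 8.

8


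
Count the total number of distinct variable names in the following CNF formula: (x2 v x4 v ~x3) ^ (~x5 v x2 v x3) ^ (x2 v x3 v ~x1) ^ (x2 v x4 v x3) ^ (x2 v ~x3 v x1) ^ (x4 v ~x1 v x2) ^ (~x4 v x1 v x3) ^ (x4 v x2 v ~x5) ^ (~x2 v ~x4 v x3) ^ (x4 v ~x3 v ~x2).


Identify each distinct variable in the formula.
Variables found: x1, x2, x3, x4, x5.
Total distinct variables = 5.

5


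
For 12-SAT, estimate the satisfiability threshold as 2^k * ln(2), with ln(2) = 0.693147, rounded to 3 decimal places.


Using the asymptotic formula: threshold ~ 2^k * ln(2).
2^12 = 4096.
4096 * 0.693147 = 2839.13.

2839.13


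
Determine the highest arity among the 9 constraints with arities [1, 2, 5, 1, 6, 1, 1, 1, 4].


The arities are: 1, 2, 5, 1, 6, 1, 1, 1, 4.
Scan for the maximum value.
Maximum arity = 6.

6


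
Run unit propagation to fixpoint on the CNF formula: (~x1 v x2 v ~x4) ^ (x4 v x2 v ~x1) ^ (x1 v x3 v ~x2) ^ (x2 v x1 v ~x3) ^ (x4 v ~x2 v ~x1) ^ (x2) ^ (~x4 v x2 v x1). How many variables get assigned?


Unit propagation repeatedly assigns the literal in any unit clause, then simplifies.
Assignments in order: x2 = T.
No further unit clauses remain.
Total variables assigned = 1.

1


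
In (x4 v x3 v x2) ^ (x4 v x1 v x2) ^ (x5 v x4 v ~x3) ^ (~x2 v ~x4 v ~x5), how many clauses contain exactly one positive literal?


A definite clause has exactly one positive literal.
Clause 1: 3 positive -> not definite
Clause 2: 3 positive -> not definite
Clause 3: 2 positive -> not definite
Clause 4: 0 positive -> not definite
Definite clause count = 0.

0


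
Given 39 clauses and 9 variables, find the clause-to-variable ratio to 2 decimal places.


Clause-to-variable ratio = clauses / variables.
39 / 9 = 4.33.

4.33


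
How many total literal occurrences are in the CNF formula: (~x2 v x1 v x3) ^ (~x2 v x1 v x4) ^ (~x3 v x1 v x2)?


Clause lengths: 3, 3, 3.
Sum = 3 + 3 + 3 = 9.

9


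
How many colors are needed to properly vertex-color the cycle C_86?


A cycle on an even number of vertices is bipartite: alternate two colors around the cycle.
Since 86 is even, two colors suffice, and at least two are needed because the graph has edges.
Chromatic number = 2.

2


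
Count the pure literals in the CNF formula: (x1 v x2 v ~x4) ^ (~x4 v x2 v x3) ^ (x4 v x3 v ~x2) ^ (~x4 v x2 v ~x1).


A pure literal appears in only one polarity across all clauses.
Pure literals: x3 (positive only).
Count = 1.

1


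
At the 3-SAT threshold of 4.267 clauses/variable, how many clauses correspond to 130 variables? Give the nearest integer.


The 3-SAT phase transition occurs at approximately 4.267 clauses per variable.
m = 4.267 * 130 = 554.71.
Rounded to nearest integer: 555.

555


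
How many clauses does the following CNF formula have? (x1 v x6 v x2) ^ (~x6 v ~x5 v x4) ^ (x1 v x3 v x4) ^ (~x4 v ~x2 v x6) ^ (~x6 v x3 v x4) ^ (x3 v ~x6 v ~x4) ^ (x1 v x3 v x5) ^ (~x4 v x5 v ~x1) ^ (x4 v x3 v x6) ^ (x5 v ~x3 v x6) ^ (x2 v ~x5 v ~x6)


Each group enclosed in parentheses joined by ^ is one clause.
Counting the conjuncts: 11 clauses.

11


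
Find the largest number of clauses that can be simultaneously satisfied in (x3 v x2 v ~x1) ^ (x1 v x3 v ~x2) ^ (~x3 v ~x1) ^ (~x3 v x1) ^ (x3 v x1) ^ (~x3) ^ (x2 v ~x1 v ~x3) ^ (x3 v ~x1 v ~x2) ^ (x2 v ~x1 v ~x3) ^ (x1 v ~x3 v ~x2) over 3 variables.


Enumerate all 8 truth assignments.
For each, count how many of the 10 clauses are satisfied.
The formula is not fully satisfiable, so the maximum is below 10.
Maximum simultaneously satisfiable clauses = 9.

9


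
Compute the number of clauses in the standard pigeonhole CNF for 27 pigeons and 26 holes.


The PHP encoding has two parts:
1) At-least-one-hole clauses: 27 (one per pigeon, each with 26 literals).
2) At-most-one-pigeon-per-hole clauses: 26 holes * C(27,2) = 26 * 351 = 9126.
Total clauses = 27 + 9126 = 9153.

9153


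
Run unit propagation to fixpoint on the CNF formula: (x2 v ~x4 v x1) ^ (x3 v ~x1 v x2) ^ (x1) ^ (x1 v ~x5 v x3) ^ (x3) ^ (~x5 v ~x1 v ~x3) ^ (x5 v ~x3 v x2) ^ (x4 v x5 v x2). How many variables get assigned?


Unit propagation repeatedly assigns the literal in any unit clause, then simplifies.
Assignments in order: x1 = T, x3 = T, x5 = F, x2 = T.
No further unit clauses remain.
Total variables assigned = 4.

4


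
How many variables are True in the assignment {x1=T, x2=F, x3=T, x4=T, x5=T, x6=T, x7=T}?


The weight is the number of variables assigned True.
True variables: x1, x3, x4, x5, x6, x7.
Weight = 6.

6


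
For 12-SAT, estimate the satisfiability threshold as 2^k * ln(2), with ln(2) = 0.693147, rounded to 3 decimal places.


Using the asymptotic formula: threshold ~ 2^k * ln(2).
2^12 = 4096.
4096 * 0.693147 = 2839.13.

2839.13


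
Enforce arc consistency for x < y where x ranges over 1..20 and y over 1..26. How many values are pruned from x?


For the constraint x < y, x needs a supporting value in y's domain.
x can be at most 25 (one less than y's maximum).
Valid x values from domain: 20 out of 20.
Pruned = 20 - 20 = 0.

0


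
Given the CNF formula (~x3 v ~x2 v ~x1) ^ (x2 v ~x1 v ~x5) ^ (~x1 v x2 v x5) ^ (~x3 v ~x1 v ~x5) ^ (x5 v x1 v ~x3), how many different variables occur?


Identify each distinct variable in the formula.
Variables found: x1, x2, x3, x5.
Total distinct variables = 4.

4


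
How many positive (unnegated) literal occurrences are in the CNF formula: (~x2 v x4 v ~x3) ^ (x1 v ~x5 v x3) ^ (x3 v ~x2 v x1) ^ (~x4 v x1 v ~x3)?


Scan each clause for unnegated literals.
Clause 1: 1 positive; Clause 2: 2 positive; Clause 3: 2 positive; Clause 4: 1 positive.
Total positive literal occurrences = 6.

6


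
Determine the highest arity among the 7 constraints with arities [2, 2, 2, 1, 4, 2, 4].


The arities are: 2, 2, 2, 1, 4, 2, 4.
Scan for the maximum value.
Maximum arity = 4.

4


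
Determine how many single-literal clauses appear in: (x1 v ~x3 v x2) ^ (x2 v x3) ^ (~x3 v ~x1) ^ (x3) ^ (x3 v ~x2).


A unit clause contains exactly one literal.
Unit clauses found: (x3).
Count = 1.

1


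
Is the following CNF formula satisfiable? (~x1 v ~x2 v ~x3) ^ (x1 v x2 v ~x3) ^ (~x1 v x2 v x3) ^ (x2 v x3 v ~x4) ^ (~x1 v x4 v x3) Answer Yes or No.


Check all 16 possible truth assignments.
Number of satisfying assignments found: 8.
The formula is satisfiable.

Yes


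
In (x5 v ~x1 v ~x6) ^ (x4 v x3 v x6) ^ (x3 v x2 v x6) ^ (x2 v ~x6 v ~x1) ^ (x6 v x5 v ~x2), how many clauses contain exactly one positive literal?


A definite clause has exactly one positive literal.
Clause 1: 1 positive -> definite
Clause 2: 3 positive -> not definite
Clause 3: 3 positive -> not definite
Clause 4: 1 positive -> definite
Clause 5: 2 positive -> not definite
Definite clause count = 2.

2


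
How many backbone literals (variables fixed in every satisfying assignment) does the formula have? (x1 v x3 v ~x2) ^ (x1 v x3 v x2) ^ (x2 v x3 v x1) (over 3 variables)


Find all satisfying assignments: 6 model(s).
Check which variables have the same value in every model.
No variable is fixed across all models.
Backbone size = 0.

0


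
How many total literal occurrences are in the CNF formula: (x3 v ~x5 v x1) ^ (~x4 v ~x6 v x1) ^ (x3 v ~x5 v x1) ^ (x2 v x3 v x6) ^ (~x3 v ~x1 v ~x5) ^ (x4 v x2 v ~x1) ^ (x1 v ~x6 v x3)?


Clause lengths: 3, 3, 3, 3, 3, 3, 3.
Sum = 3 + 3 + 3 + 3 + 3 + 3 + 3 = 21.

21


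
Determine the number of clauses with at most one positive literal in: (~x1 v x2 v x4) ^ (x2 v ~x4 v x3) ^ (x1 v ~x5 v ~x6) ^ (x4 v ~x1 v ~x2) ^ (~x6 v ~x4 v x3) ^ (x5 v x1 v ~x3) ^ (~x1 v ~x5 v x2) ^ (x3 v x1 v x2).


A Horn clause has at most one positive literal.
Clause 1: 2 positive lit(s) -> not Horn
Clause 2: 2 positive lit(s) -> not Horn
Clause 3: 1 positive lit(s) -> Horn
Clause 4: 1 positive lit(s) -> Horn
Clause 5: 1 positive lit(s) -> Horn
Clause 6: 2 positive lit(s) -> not Horn
Clause 7: 1 positive lit(s) -> Horn
Clause 8: 3 positive lit(s) -> not Horn
Total Horn clauses = 4.

4


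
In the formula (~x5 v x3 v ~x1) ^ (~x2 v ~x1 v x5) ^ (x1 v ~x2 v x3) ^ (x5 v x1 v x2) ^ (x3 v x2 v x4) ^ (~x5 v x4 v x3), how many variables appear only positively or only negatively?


A pure literal appears in only one polarity across all clauses.
Pure literals: x3 (positive only), x4 (positive only).
Count = 2.

2


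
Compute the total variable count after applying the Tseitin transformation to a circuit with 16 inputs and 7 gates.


The Tseitin transformation introduces one auxiliary variable per gate.
Total variables = inputs + gates = 16 + 7 = 23.

23


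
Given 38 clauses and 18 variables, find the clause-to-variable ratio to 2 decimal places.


Clause-to-variable ratio = clauses / variables.
38 / 18 = 2.11.

2.11


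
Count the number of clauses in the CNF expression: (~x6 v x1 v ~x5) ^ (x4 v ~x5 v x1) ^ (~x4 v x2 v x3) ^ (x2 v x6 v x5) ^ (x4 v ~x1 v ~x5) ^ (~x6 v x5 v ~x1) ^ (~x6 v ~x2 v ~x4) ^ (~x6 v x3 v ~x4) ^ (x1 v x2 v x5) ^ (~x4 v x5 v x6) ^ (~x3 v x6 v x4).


Each group enclosed in parentheses joined by ^ is one clause.
Counting the conjuncts: 11 clauses.

11


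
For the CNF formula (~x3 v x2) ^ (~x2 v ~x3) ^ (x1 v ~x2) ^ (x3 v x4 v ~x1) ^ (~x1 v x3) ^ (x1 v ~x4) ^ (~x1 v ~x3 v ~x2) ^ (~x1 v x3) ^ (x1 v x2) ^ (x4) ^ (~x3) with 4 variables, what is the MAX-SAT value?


Enumerate all 16 truth assignments.
For each, count how many of the 11 clauses are satisfied.
The formula is not fully satisfiable, so the maximum is below 11.
Maximum simultaneously satisfiable clauses = 9.

9


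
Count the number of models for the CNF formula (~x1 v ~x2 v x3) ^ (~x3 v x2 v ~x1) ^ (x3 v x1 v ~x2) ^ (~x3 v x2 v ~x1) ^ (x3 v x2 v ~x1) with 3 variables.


Enumerate all 8 truth assignments over 3 variables.
Test each against every clause.
Satisfying assignments found: 4.

4


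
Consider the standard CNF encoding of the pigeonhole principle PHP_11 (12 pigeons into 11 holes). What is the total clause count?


The PHP encoding has two parts:
1) At-least-one-hole clauses: 12 (one per pigeon, each with 11 literals).
2) At-most-one-pigeon-per-hole clauses: 11 holes * C(12,2) = 11 * 66 = 726.
Total clauses = 12 + 726 = 738.

738


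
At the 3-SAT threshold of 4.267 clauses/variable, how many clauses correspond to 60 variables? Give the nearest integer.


The 3-SAT phase transition occurs at approximately 4.267 clauses per variable.
m = 4.267 * 60 = 256.02.
Rounded to nearest integer: 256.

256


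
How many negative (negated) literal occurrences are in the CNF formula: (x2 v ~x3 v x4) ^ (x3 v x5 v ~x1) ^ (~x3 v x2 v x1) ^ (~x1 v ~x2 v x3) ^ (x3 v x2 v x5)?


Scan each clause for negated literals.
Clause 1: 1 negative; Clause 2: 1 negative; Clause 3: 1 negative; Clause 4: 2 negative; Clause 5: 0 negative.
Total negative literal occurrences = 5.

5


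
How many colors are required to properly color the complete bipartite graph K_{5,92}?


K_{5,92} is bipartite by definition: the two parts are independent sets, with every edge crossing between them.
Color all vertices in one part with color 1 and all vertices in the other part with color 2.
Since the graph has at least one edge, one color does not suffice.
Chromatic number = 2.

2


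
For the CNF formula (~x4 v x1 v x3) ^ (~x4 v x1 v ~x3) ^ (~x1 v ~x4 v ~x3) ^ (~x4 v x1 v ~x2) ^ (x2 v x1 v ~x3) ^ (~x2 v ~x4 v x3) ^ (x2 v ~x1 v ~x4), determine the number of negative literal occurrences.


Scan each clause for negated literals.
Clause 1: 1 negative; Clause 2: 2 negative; Clause 3: 3 negative; Clause 4: 2 negative; Clause 5: 1 negative; Clause 6: 2 negative; Clause 7: 2 negative.
Total negative literal occurrences = 13.

13


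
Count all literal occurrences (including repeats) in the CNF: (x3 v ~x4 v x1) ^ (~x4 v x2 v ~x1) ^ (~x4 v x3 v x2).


Clause lengths: 3, 3, 3.
Sum = 3 + 3 + 3 = 9.

9


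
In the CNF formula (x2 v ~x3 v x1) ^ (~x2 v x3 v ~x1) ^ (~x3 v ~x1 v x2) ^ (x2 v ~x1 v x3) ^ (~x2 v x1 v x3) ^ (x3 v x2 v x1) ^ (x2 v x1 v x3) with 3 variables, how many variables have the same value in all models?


Find all satisfying assignments: 2 model(s).
Check which variables have the same value in every model.
Fixed variables: x2=T, x3=T.
Backbone size = 2.

2


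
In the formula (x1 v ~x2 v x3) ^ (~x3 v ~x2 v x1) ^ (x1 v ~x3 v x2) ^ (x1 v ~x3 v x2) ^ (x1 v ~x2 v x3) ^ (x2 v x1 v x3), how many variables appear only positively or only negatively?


A pure literal appears in only one polarity across all clauses.
Pure literals: x1 (positive only).
Count = 1.

1


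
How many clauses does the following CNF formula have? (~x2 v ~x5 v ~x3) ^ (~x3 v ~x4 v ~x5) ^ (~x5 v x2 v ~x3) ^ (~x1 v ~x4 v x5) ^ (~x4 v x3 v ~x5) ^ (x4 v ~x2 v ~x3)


Each group enclosed in parentheses joined by ^ is one clause.
Counting the conjuncts: 6 clauses.

6


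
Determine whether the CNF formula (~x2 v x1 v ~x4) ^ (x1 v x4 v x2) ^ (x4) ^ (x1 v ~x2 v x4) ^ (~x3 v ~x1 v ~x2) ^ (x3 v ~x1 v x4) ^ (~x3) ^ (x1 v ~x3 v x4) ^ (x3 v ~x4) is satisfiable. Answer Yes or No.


Check all 16 possible truth assignments.
Number of satisfying assignments found: 0.
The formula is unsatisfiable.

No


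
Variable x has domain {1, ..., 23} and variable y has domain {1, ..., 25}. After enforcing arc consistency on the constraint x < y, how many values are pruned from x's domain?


For the constraint x < y, x needs a supporting value in y's domain.
x can be at most 24 (one less than y's maximum).
Valid x values from domain: 23 out of 23.
Pruned = 23 - 23 = 0.

0


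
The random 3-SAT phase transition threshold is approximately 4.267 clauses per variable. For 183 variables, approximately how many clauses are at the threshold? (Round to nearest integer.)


The 3-SAT phase transition occurs at approximately 4.267 clauses per variable.
m = 4.267 * 183 = 780.861.
Rounded to nearest integer: 781.

781


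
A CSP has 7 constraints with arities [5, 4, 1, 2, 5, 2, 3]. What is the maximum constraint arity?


The arities are: 5, 4, 1, 2, 5, 2, 3.
Scan for the maximum value.
Maximum arity = 5.

5


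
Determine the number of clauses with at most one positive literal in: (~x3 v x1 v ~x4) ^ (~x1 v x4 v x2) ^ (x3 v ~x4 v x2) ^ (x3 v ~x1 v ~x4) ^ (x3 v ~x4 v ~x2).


A Horn clause has at most one positive literal.
Clause 1: 1 positive lit(s) -> Horn
Clause 2: 2 positive lit(s) -> not Horn
Clause 3: 2 positive lit(s) -> not Horn
Clause 4: 1 positive lit(s) -> Horn
Clause 5: 1 positive lit(s) -> Horn
Total Horn clauses = 3.

3


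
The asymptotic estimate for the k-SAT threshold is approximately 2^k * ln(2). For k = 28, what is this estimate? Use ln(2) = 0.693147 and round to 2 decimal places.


Using the asymptotic formula: threshold ~ 2^k * ln(2).
2^28 = 268435456.
268435456 * 0.693147 = 186065231.02.

186065231.02


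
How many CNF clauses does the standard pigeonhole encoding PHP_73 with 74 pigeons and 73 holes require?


The PHP encoding has two parts:
1) At-least-one-hole clauses: 74 (one per pigeon, each with 73 literals).
2) At-most-one-pigeon-per-hole clauses: 73 holes * C(74,2) = 73 * 2701 = 197173.
Total clauses = 74 + 197173 = 197247.

197247


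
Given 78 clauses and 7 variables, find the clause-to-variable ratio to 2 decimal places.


Clause-to-variable ratio = clauses / variables.
78 / 7 = 11.14.

11.14


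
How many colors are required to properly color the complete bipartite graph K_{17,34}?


K_{17,34} is bipartite by definition: the two parts are independent sets, with every edge crossing between them.
Color all vertices in one part with color 1 and all vertices in the other part with color 2.
Since the graph has at least one edge, one color does not suffice.
Chromatic number = 2.

2
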